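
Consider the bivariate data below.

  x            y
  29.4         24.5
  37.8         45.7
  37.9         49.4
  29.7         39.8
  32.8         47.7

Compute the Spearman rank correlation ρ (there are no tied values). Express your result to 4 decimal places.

0.9000

Rank x: 1, 4, 5, 2, 3
Rank y: 1, 3, 5, 2, 4
d = rank(x) − rank(y): 0, 1, 0, 0, -1; Σd² = 2
ρ = 1 − 6Σd² / [n(n²−1)] = 1 − 6×2 / (5×24) = 1 − 12/120 ≈ 0.9000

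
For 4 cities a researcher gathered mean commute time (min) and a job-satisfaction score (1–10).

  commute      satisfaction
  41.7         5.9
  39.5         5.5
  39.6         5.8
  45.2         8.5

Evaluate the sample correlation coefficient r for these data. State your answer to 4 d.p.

0.9514

n = 4, Σx = 166, Σy = 25.7, Σx² = 6910.34, Σy² = 170.95, Σxy = 1077.16
nΣxy − ΣxΣy = 4308.64 − 4266.2 = 42.44
nΣx² − (Σx)² = 27641.36 − 27556 = 85.36; nΣy² − (Σy)² = 683.8 − 660.49 = 23.31
r = 42.44 / √(85.36 × 23.31) = 42.44 / 44.6065 ≈ 0.9514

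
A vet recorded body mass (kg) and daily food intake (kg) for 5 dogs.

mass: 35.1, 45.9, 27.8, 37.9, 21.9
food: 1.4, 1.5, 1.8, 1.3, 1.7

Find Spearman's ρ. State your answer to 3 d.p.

-0.600

Rank mass: 3, 5, 2, 4, 1
Rank food: 2, 3, 5, 1, 4
d = rank(mass) − rank(food): 1, 2, -3, 3, -3; Σd² = 32
ρ = 1 − 6Σd² / [n(n²−1)] = 1 − 6×32 / (5×24) = 1 − 192/120 ≈ -0.600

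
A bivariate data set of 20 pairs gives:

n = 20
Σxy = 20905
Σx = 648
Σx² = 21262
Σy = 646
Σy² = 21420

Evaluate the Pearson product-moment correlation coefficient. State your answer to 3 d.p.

-0.066

r = (nΣxy − ΣxΣy) / √[(nΣx² − (Σx)²)(nΣy² − (Σy)²)]
Numerator: 20×20905 − 648×646 = -508
Denominator: √[(425240 − 419904)(428400 − 417316)] = √[5336 × 11084] = 7690.5282
r = -508 / 7690.5282 ≈ -0.066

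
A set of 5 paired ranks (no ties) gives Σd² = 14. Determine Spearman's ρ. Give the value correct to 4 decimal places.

0.3000

ρ = 1 − 6Σd² / [n(n²−1)] = 1 − 6×14 / (5×24)
  = 1 − 84/120 = 1 − 0.70000 ≈ 0.3000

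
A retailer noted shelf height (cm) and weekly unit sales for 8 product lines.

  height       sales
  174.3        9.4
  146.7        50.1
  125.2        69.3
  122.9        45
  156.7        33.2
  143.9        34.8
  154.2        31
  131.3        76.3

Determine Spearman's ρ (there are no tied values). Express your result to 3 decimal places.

-0.762

Rank height: 8, 5, 2, 1, 7, 4, 6, 3
Rank sales: 1, 6, 7, 5, 3, 4, 2, 8
d = rank(height) − rank(sales): 7, -1, -5, -4, 4, 0, 4, -5; Σd² = 148
ρ = 1 − 6Σd² / [n(n²−1)] = 1 − 6×148 / (8×63) = 1 − 888/504 ≈ -0.762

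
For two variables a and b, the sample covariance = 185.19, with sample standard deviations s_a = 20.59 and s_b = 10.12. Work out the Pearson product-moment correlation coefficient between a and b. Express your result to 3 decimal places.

0.889

r = Cov(a,b) / (s_a · s_b) = 185.19 / (20.59 × 10.12)
  = 185.19 / 208.3708 ≈ 0.889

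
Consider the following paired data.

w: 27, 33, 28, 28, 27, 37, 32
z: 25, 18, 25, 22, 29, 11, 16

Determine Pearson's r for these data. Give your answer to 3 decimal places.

-0.948

n = 7, Σw = 212, Σz = 146, Σw² = 6508, Σz² = 3276, Σwz = 4287
nΣwz − ΣwΣz = 30009 − 30952 = -943
nΣw² − (Σw)² = 45556 − 44944 = 612; nΣz² − (Σz)² = 22932 − 21316 = 1616
r = -943 / √(612 × 1616) = -943 / 994.4808 ≈ -0.948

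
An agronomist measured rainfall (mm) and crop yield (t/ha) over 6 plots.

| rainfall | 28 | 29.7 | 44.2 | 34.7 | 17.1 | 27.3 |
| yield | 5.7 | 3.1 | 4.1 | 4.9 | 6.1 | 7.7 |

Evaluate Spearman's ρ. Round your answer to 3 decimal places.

-0.771

Rank rainfall: 3, 4, 6, 5, 1, 2
Rank yield: 4, 1, 2, 3, 5, 6
d = rank(rainfall) − rank(yield): -1, 3, 4, 2, -4, -4; Σd² = 62
ρ = 1 − 6Σd² / [n(n²−1)] = 1 − 6×62 / (6×35) = 1 − 372/210 ≈ -0.771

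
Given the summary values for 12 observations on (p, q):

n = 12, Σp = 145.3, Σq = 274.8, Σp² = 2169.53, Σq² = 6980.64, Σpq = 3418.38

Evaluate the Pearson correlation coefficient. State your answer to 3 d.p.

r = (nΣpq − ΣpΣq) / √[(nΣp² − (Σp)²)(nΣq² − (Σq)²)]
Numerator: 12×3418.38 − 145.3×274.8 = 1092.12
Denominator: √[(26034.36 − 21112.09)(83767.68 − 75515.04)] = √[4922.27 × 8252.64] = 6373.5173
r = 1092.12 / 6373.5173 ≈ 0.171

0.171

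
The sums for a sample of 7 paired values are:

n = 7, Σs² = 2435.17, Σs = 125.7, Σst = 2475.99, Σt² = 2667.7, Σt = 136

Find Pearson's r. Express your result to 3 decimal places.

0.503

r = (nΣst − ΣsΣt) / √[(nΣs² − (Σs)²)(nΣt² − (Σt)²)]
Numerator: 7×2475.99 − 125.7×136 = 236.73
Denominator: √[(17046.19 − 15800.49)(18673.9 − 18496)] = √[1245.7 × 177.9] = 470.7547
r = 236.73 / 470.7547 ≈ 0.503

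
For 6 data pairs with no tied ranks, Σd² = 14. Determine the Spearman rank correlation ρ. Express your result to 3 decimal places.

ρ = 1 − 6Σd² / [n(n²−1)] = 1 − 6×14 / (6×35)
  = 1 − 84/210 = 1 − 0.4000 ≈ 0.600

0.600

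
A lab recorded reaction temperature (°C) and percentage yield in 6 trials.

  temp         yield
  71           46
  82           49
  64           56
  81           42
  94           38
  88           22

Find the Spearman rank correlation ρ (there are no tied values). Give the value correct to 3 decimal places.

Rank temp: 2, 4, 1, 3, 6, 5
Rank yield: 4, 5, 6, 3, 2, 1
d = rank(temp) − rank(yield): -2, -1, -5, 0, 4, 4; Σd² = 62
ρ = 1 − 6Σd² / [n(n²−1)] = 1 − 6×62 / (6×35) = 1 − 372/210 ≈ -0.771

-0.771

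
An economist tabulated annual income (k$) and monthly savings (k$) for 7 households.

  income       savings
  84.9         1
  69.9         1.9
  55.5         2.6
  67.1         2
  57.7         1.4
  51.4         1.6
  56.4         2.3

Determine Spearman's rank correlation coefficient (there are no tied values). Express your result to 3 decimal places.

Rank income: 7, 6, 2, 5, 4, 1, 3
Rank savings: 1, 4, 7, 5, 2, 3, 6
d = rank(income) − rank(savings): 6, 2, -5, 0, 2, -2, -3; Σd² = 82
ρ = 1 − 6Σd² / [n(n²−1)] = 1 − 6×82 / (7×48) = 1 − 492/336 ≈ -0.464

-0.464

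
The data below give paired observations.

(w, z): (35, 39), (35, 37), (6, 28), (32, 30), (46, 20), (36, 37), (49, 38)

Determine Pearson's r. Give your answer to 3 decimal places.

0.142

n = 7, Σw = 239, Σz = 229, Σw² = 9323, Σz² = 7787, Σwz = 7902
nΣwz − ΣwΣz = 55314 − 54731 = 583
nΣw² − (Σw)² = 65261 − 57121 = 8140; nΣz² − (Σz)² = 54509 − 52441 = 2068
r = 583 / √(8140 × 2068) = 583 / 4102.8673 ≈ 0.142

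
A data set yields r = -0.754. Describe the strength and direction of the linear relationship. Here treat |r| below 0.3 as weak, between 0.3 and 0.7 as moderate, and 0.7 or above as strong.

strong negative

r = -0.754 < 0 so the relationship is negative.
|r| = 0.754, which falls in the strong range.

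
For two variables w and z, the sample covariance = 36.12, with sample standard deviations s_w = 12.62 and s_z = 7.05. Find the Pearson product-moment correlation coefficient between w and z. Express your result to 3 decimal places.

r = Cov(w,z) / (s_w · s_z) = 36.12 / (12.62 × 7.05)
  = 36.12 / 88.9710 ≈ 0.406

0.406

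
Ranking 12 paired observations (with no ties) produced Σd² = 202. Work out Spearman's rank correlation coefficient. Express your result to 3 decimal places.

0.294

ρ = 1 − 6Σd² / [n(n²−1)] = 1 − 6×202 / (12×143)
  = 1 − 1212/1716 = 1 − 0.7063 ≈ 0.294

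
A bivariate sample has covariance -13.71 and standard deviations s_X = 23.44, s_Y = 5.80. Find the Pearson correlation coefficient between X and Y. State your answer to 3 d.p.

-0.101

r = Cov(X,Y) / (s_X · s_Y) = -13.71 / (23.44 × 5.80)
  = -13.71 / 135.9520 ≈ -0.101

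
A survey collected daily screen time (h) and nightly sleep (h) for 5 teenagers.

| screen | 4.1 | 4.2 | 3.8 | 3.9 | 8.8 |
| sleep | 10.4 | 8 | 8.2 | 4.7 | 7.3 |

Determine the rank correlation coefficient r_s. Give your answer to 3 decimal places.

-0.200

Rank screen: 3, 4, 1, 2, 5
Rank sleep: 5, 3, 4, 1, 2
d = rank(screen) − rank(sleep): -2, 1, -3, 1, 3; Σd² = 24
ρ = 1 − 6Σd² / [n(n²−1)] = 1 − 6×24 / (5×24) = 1 − 144/120 ≈ -0.200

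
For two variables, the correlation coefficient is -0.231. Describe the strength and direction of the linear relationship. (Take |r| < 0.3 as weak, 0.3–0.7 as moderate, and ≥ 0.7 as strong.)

r = -0.231 < 0 so the relationship is negative.
|r| = 0.231, which falls in the weak range.

weak negative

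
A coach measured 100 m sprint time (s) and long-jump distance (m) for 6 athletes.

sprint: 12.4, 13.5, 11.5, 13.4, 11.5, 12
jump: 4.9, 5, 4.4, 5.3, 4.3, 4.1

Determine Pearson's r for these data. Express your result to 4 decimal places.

0.8604

n = 6, Σx = 74.3, Σy = 28, Σx² = 924.07, Σy² = 131.76, Σxy = 348.53
nΣxy − ΣxΣy = 2091.18 − 2080.4 = 10.78
nΣx² − (Σx)² = 5544.42 − 5520.49 = 23.93; nΣy² − (Σy)² = 790.56 − 784 = 6.56
r = 10.78 / √(23.93 × 6.56) = 10.78 / 12.5292 ≈ 0.8604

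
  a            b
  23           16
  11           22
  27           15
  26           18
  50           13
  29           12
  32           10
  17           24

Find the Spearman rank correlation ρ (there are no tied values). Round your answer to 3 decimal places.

-0.881

Rank a: 3, 1, 5, 4, 8, 6, 7, 2
Rank b: 5, 7, 4, 6, 3, 2, 1, 8
d = rank(a) − rank(b): -2, -6, 1, -2, 5, 4, 6, -6; Σd² = 158
ρ = 1 − 6Σd² / [n(n²−1)] = 1 − 6×158 / (8×63) = 1 − 948/504 ≈ -0.881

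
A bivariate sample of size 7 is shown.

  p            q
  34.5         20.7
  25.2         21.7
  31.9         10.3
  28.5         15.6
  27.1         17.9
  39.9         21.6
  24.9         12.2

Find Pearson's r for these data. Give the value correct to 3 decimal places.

0.333

n = 7, Σp = 212, Σq = 120, Σp² = 6601.58, Σq² = 2184.64, Σpq = 3684.87
nΣpq − ΣpΣq = 25794.09 − 25440 = 354.09
nΣp² − (Σp)² = 46211.06 − 44944 = 1267.06; nΣq² − (Σq)² = 15292.48 − 14400 = 892.48
r = 354.09 / √(1267.06 × 892.48) = 354.09 / 1063.4029 ≈ 0.333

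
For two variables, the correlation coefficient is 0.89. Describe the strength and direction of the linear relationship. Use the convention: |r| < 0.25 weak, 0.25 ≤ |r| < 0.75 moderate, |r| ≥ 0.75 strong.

strong positive

r = 0.89 > 0 so the relationship is positive.
|r| = 0.89, which falls in the strong range.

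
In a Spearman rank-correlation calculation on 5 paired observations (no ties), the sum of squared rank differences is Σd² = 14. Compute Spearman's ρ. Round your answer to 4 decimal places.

ρ = 1 − 6Σd² / [n(n²−1)] = 1 − 6×14 / (5×24)
  = 1 − 84/120 = 1 − 0.70000 ≈ 0.3000

0.3000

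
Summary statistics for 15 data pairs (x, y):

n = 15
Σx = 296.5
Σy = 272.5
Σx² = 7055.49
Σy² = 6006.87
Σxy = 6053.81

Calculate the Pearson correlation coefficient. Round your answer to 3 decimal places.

r = (nΣxy − ΣxΣy) / √[(nΣx² − (Σx)²)(nΣy² − (Σy)²)]
Numerator: 15×6053.81 − 296.5×272.5 = 10010.9
Denominator: √[(105832.35 − 87912.25)(90103.05 − 74256.25)] = √[17920.1 × 15846.8] = 16851.5946
r = 10010.9 / 16851.5946 ≈ 0.594

0.594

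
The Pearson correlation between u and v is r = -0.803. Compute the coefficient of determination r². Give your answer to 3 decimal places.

0.645

r² = (-0.803)² = 0.645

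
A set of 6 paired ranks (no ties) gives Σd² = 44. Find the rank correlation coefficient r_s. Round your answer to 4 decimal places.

-0.2571

ρ = 1 − 6Σd² / [n(n²−1)] = 1 − 6×44 / (6×35)
  = 1 − 264/210 = 1 − 1.25714 ≈ -0.2571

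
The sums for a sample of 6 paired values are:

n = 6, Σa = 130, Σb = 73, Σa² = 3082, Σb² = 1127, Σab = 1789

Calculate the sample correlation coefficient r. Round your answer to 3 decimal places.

0.824

r = (nΣab − ΣaΣb) / √[(nΣa² − (Σa)²)(nΣb² − (Σb)²)]
Numerator: 6×1789 − 130×73 = 1244
Denominator: √[(18492 − 16900)(6762 − 5329)] = √[1592 × 1433] = 1510.4092
r = 1244 / 1510.4092 ≈ 0.824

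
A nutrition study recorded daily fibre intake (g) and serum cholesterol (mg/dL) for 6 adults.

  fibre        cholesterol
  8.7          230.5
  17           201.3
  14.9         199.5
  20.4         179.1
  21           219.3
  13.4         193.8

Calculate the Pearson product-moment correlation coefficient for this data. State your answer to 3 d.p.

n = 6, Σx = 95.4, Σy = 1223.5, Σx² = 1623.42, Σy² = 251179.93, Σxy = 19255.86
nΣxy − ΣxΣy = 115535.16 − 116721.9 = -1186.74
nΣx² − (Σx)² = 9740.52 − 9101.16 = 639.36; nΣy² − (Σy)² = 1507079.58 − 1496952.25 = 10127.33
r = -1186.74 / √(639.36 × 10127.33) = -1186.74 / 2544.6040 ≈ -0.466

-0.466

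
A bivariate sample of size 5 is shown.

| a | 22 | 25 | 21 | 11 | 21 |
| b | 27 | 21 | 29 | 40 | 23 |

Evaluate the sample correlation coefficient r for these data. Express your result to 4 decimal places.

-0.9492

n = 5, Σa = 100, Σb = 140, Σa² = 2112, Σb² = 4140, Σab = 2651
nΣab − ΣaΣb = 13255 − 14000 = -745
nΣa² − (Σa)² = 10560 − 10000 = 560; nΣb² − (Σb)² = 20700 − 19600 = 1100
r = -745 / √(560 × 1100) = -745 / 784.8567 ≈ -0.9492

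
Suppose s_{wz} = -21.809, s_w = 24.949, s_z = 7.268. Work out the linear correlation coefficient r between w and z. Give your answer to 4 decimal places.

r = Cov(w,z) / (s_w · s_z) = -21.809 / (24.949 × 7.268)
  = -21.809 / 181.3293 ≈ -0.1203

-0.1203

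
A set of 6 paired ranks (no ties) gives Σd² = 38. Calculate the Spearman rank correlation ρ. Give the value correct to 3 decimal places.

ρ = 1 − 6Σd² / [n(n²−1)] = 1 − 6×38 / (6×35)
  = 1 − 228/210 = 1 − 1.0857 ≈ -0.086

-0.086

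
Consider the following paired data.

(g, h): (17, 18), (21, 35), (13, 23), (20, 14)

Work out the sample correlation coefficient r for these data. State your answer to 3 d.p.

0.229

n = 4, Σg = 71, Σh = 90, Σg² = 1299, Σh² = 2274, Σgh = 1620
nΣgh − ΣgΣh = 6480 − 6390 = 90
nΣg² − (Σg)² = 5196 − 5041 = 155; nΣh² − (Σh)² = 9096 − 8100 = 996
r = 90 / √(155 × 996) = 90 / 392.9122 ≈ 0.229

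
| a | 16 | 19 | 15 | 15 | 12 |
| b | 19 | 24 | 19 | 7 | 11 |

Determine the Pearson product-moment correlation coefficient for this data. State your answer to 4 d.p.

0.7264

n = 5, Σa = 77, Σb = 80, Σa² = 1211, Σb² = 1468, Σab = 1282
nΣab − ΣaΣb = 6410 − 6160 = 250
nΣa² − (Σa)² = 6055 − 5929 = 126; nΣb² − (Σb)² = 7340 − 6400 = 940
r = 250 / √(126 × 940) = 250 / 344.1511 ≈ 0.7264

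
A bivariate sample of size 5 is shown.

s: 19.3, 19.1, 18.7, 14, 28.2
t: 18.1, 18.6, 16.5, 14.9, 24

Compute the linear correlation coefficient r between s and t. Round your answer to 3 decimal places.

n = 5, Σs = 99.3, Σt = 92.1, Σs² = 2078.23, Σt² = 1743.83, Σst = 1898.54
nΣst − ΣsΣt = 9492.7 − 9145.53 = 347.17
nΣs² − (Σs)² = 10391.15 − 9860.49 = 530.66; nΣt² − (Σt)² = 8719.15 − 8482.41 = 236.74
r = 347.17 / √(530.66 × 236.74) = 347.17 / 354.4410 ≈ 0.979

0.979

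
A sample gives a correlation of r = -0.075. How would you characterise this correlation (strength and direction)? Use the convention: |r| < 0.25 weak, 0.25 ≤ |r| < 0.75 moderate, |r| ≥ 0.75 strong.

weak negative

r = -0.075 < 0 so the relationship is negative.
|r| = 0.075, which falls in the weak range.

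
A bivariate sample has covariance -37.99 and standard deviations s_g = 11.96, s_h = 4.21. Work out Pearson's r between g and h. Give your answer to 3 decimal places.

-0.754

r = Cov(g,h) / (s_g · s_h) = -37.99 / (11.96 × 4.21)
  = -37.99 / 50.3516 ≈ -0.754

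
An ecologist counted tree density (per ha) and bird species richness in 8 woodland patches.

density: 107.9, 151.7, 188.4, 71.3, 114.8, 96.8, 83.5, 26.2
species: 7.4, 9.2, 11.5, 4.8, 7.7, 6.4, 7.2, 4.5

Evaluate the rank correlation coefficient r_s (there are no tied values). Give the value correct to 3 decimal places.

Rank density: 5, 7, 8, 2, 6, 4, 3, 1
Rank species: 5, 7, 8, 2, 6, 3, 4, 1
d = rank(density) − rank(species): 0, 0, 0, 0, 0, 1, -1, 0; Σd² = 2
ρ = 1 − 6Σd² / [n(n²−1)] = 1 − 6×2 / (8×63) = 1 − 12/504 ≈ 0.976

0.976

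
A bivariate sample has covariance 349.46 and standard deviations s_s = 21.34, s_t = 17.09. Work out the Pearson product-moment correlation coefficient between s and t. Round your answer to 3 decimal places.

0.958

r = Cov(s,t) / (s_s · s_t) = 349.46 / (21.34 × 17.09)
  = 349.46 / 364.7006 ≈ 0.958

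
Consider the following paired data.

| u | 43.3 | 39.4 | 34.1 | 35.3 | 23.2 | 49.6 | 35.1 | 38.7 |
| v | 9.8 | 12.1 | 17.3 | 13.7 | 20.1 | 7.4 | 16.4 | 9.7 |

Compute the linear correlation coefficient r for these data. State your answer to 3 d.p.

-0.928

n = 8, Σu = 298.7, Σv = 106.5, Σu² = 11564.25, Σv² = 1551.25, Σuv = 3759.01
nΣuv − ΣuΣv = 30072.08 − 31811.55 = -1739.47
nΣu² − (Σu)² = 92514 − 89221.69 = 3292.31; nΣv² − (Σv)² = 12410 − 11342.25 = 1067.75
r = -1739.47 / √(3292.31 × 1067.75) = -1739.47 / 1874.9304 ≈ -0.928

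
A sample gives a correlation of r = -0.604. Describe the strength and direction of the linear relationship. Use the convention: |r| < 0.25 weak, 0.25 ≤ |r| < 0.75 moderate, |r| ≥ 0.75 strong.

r = -0.604 < 0 so the relationship is negative.
|r| = 0.604, which falls in the moderate range.

moderate negative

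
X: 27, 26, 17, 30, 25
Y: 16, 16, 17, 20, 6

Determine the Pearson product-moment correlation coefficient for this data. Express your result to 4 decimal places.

n = 5, ΣX = 125, ΣY = 75, ΣX² = 3219, ΣY² = 1237, ΣXY = 1887
nΣXY − ΣXΣY = 9435 − 9375 = 60
nΣX² − (ΣX)² = 16095 − 15625 = 470; nΣY² − (ΣY)² = 6185 − 5625 = 560
r = 60 / √(470 × 560) = 60 / 513.0302 ≈ 0.1170

0.1170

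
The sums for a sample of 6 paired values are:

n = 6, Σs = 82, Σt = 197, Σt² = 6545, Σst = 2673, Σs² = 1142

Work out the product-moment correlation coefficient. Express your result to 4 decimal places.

-0.4775

r = (nΣst − ΣsΣt) / √[(nΣs² − (Σs)²)(nΣt² − (Σt)²)]
Numerator: 6×2673 − 82×197 = -116
Denominator: √[(6852 − 6724)(39270 − 38809)] = √[128 × 461] = 242.9156
r = -116 / 242.9156 ≈ -0.4775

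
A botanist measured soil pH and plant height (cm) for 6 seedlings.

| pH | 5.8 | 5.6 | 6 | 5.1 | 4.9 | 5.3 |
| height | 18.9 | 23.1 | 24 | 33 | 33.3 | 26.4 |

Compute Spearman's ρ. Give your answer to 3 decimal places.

Rank pH: 5, 4, 6, 2, 1, 3
Rank height: 1, 2, 3, 5, 6, 4
d = rank(pH) − rank(height): 4, 2, 3, -3, -5, -1; Σd² = 64
ρ = 1 − 6Σd² / [n(n²−1)] = 1 − 6×64 / (6×35) = 1 − 384/210 ≈ -0.829

-0.829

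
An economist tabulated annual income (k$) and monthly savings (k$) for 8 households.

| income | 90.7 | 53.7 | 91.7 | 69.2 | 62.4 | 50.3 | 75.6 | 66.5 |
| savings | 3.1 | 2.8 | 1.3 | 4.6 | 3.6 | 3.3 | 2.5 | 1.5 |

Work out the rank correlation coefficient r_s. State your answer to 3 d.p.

-0.429

Rank income: 7, 2, 8, 5, 3, 1, 6, 4
Rank savings: 5, 4, 1, 8, 7, 6, 3, 2
d = rank(income) − rank(savings): 2, -2, 7, -3, -4, -5, 3, 2; Σd² = 120
ρ = 1 − 6Σd² / [n(n²−1)] = 1 − 6×120 / (8×63) = 1 − 720/504 ≈ -0.429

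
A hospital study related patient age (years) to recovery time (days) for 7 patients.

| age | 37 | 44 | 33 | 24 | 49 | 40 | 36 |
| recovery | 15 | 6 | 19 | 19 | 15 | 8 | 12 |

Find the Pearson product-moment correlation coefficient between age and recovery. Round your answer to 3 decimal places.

n = 7, Σx = 263, Σy = 94, Σx² = 10267, Σy² = 1416, Σxy = 3389
nΣxy − ΣxΣy = 23723 − 24722 = -999
nΣx² − (Σx)² = 71869 − 69169 = 2700; nΣy² − (Σy)² = 9912 − 8836 = 1076
r = -999 / √(2700 × 1076) = -999 / 1704.4647 ≈ -0.586

-0.586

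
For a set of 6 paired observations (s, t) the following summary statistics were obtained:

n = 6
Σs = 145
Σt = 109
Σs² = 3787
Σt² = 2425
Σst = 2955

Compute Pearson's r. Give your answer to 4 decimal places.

0.9045

r = (nΣst − ΣsΣt) / √[(nΣs² − (Σs)²)(nΣt² − (Σt)²)]
Numerator: 6×2955 − 145×109 = 1925
Denominator: √[(22722 − 21025)(14550 − 11881)] = √[1697 × 2669] = 2128.2136
r = 1925 / 2128.2136 ≈ 0.9045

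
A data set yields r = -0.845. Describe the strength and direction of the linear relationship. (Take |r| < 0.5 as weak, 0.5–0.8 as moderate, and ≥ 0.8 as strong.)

strong negative

r = -0.845 < 0 so the relationship is negative.
|r| = 0.845, which falls in the strong range.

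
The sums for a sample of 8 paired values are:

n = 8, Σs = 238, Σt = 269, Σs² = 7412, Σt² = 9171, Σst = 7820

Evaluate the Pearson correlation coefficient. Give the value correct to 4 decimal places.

r = (nΣst − ΣsΣt) / √[(nΣs² − (Σs)²)(nΣt² − (Σt)²)]
Numerator: 8×7820 − 238×269 = -1462
Denominator: √[(59296 − 56644)(73368 − 72361)] = √[2652 × 1007] = 1634.1860
r = -1462 / 1634.1860 ≈ -0.8946

-0.8946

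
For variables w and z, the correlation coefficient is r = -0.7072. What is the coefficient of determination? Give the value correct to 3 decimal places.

r² = (-0.7072)² = 0.500

0.500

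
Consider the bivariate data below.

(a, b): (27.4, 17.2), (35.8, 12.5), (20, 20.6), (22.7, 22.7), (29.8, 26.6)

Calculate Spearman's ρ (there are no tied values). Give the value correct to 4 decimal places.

-0.3000

Rank a: 3, 5, 1, 2, 4
Rank b: 2, 1, 3, 4, 5
d = rank(a) − rank(b): 1, 4, -2, -2, -1; Σd² = 26
ρ = 1 − 6Σd² / [n(n²−1)] = 1 − 6×26 / (5×24) = 1 − 156/120 ≈ -0.3000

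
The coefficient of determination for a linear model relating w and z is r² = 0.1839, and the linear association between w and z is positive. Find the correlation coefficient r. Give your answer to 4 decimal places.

0.4288

|r| = √0.1839 = 0.4288
The association is positive, so r = 0.4288.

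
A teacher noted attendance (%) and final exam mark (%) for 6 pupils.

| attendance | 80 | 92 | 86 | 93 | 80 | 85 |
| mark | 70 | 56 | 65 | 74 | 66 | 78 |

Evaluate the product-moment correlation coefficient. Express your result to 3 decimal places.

n = 6, Σx = 516, Σy = 409, Σx² = 44534, Σy² = 28177, Σxy = 35134
nΣxy − ΣxΣy = 210804 − 211044 = -240
nΣx² − (Σx)² = 267204 − 266256 = 948; nΣy² − (Σy)² = 169062 − 167281 = 1781
r = -240 / √(948 × 1781) = -240 / 1299.3799 ≈ -0.185

-0.185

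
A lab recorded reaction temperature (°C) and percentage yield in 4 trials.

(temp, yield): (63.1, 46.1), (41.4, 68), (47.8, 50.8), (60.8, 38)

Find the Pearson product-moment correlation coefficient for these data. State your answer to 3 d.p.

-0.877

n = 4, Σx = 213.1, Σy = 202.9, Σx² = 11677.05, Σy² = 10773.85, Σxy = 10462.75
nΣxy − ΣxΣy = 41851 − 43237.99 = -1386.99
nΣx² − (Σx)² = 46708.2 − 45411.61 = 1296.59; nΣy² − (Σy)² = 43095.4 − 41168.41 = 1926.99
r = -1386.99 / √(1296.59 × 1926.99) = -1386.99 / 1580.6695 ≈ -0.877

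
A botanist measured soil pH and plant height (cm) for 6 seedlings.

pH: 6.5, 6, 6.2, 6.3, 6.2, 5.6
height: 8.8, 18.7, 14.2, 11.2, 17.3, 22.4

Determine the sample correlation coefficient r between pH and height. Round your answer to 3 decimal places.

-0.938

n = 6, Σx = 36.8, Σy = 92.6, Σx² = 226.18, Σy² = 1555.26, Σxy = 560.7
nΣxy − ΣxΣy = 3364.2 − 3407.68 = -43.48
nΣx² − (Σx)² = 1357.08 − 1354.24 = 2.84; nΣy² − (Σy)² = 9331.56 − 8574.76 = 756.8
r = -43.48 / √(2.84 × 756.8) = -43.48 / 46.3607 ≈ -0.938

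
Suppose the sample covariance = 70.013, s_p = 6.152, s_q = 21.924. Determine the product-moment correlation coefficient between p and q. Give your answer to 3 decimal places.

0.519

r = Cov(p,q) / (s_p · s_q) = 70.013 / (6.152 × 21.924)
  = 70.013 / 134.8764 ≈ 0.519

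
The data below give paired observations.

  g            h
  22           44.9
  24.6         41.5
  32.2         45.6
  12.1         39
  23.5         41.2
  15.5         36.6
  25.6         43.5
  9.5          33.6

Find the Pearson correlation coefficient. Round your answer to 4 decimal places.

0.8826

n = 8, Σg = 165, Σh = 325.9, Σg² = 3810.52, Σh² = 13396.83, Σgh = 6917.22
nΣgh − ΣgΣh = 55337.76 − 53773.5 = 1564.26
nΣg² − (Σg)² = 30484.16 − 27225 = 3259.16; nΣh² − (Σh)² = 107174.64 − 106210.81 = 963.83
r = 1564.26 / √(3259.16 × 963.83) = 1564.26 / 1772.3646 ≈ 0.8826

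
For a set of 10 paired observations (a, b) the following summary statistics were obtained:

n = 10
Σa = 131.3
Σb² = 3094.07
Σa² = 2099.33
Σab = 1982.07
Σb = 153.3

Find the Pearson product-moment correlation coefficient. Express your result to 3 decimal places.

r = (nΣab − ΣaΣb) / √[(nΣa² − (Σa)²)(nΣb² − (Σb)²)]
Numerator: 10×1982.07 − 131.3×153.3 = -307.59
Denominator: √[(20993.3 − 17239.69)(30940.7 − 23500.89)] = √[3753.61 × 7439.81] = 5284.5194
r = -307.59 / 5284.5194 ≈ -0.058

-0.058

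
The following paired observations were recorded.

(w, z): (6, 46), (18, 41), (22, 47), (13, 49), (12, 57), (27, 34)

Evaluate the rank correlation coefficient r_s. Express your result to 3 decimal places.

Rank w: 1, 4, 5, 3, 2, 6
Rank z: 3, 2, 4, 5, 6, 1
d = rank(w) − rank(z): -2, 2, 1, -2, -4, 5; Σd² = 54
ρ = 1 − 6Σd² / [n(n²−1)] = 1 − 6×54 / (6×35) = 1 − 324/210 ≈ -0.543

-0.543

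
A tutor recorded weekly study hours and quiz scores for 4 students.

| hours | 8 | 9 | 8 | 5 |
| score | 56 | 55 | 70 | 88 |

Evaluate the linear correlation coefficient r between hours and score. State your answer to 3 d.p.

n = 4, Σx = 30, Σy = 269, Σx² = 234, Σy² = 18805, Σxy = 1943
nΣxy − ΣxΣy = 7772 − 8070 = -298
nΣx² − (Σx)² = 936 − 900 = 36; nΣy² − (Σy)² = 75220 − 72361 = 2859
r = -298 / √(36 × 2859) = -298 / 320.8177 ≈ -0.929

-0.929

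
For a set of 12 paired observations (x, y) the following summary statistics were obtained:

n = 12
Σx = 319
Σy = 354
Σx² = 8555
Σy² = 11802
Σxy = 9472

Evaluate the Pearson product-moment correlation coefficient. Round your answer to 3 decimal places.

0.193

r = (nΣxy − ΣxΣy) / √[(nΣx² − (Σx)²)(nΣy² − (Σy)²)]
Numerator: 12×9472 − 319×354 = 738
Denominator: √[(102660 − 101761)(141624 − 125316)] = √[899 × 16308] = 3828.9544
r = 738 / 3828.9544 ≈ 0.193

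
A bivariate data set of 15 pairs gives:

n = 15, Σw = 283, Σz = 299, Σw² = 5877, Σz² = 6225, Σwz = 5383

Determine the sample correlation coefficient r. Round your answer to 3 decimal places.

r = (nΣwz − ΣwΣz) / √[(nΣw² − (Σw)²)(nΣz² − (Σz)²)]
Numerator: 15×5383 − 283×299 = -3872
Denominator: √[(88155 − 80089)(93375 − 89401)] = √[8066 × 3974] = 5661.6503
r = -3872 / 5661.6503 ≈ -0.684

-0.684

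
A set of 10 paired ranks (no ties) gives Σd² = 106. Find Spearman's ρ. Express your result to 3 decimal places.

0.358

ρ = 1 − 6Σd² / [n(n²−1)] = 1 − 6×106 / (10×99)
  = 1 − 636/990 = 1 − 0.6424 ≈ 0.358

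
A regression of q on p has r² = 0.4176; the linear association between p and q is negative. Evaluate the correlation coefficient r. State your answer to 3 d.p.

-0.646

|r| = √0.4176 = 0.646
The association is negative, so r = −0.646.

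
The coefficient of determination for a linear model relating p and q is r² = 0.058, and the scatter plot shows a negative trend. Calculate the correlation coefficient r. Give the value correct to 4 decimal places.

-0.2408

|r| = √0.058 = 0.2408
The association is negative, so r = −0.2408.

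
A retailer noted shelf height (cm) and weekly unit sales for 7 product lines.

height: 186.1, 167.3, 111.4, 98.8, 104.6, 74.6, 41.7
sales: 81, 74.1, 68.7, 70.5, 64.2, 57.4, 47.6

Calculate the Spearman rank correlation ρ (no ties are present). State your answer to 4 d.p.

Rank height: 7, 6, 5, 3, 4, 2, 1
Rank sales: 7, 6, 4, 5, 3, 2, 1
d = rank(height) − rank(sales): 0, 0, 1, -2, 1, 0, 0; Σd² = 6
ρ = 1 − 6Σd² / [n(n²−1)] = 1 − 6×6 / (7×48) = 1 − 36/336 ≈ 0.8929

0.8929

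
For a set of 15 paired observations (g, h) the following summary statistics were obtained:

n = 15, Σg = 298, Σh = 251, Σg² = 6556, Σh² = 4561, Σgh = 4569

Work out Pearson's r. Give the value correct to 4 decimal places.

-0.8716

r = (nΣgh − ΣgΣh) / √[(nΣg² − (Σg)²)(nΣh² − (Σh)²)]
Numerator: 15×4569 − 298×251 = -6263
Denominator: √[(98340 − 88804)(68415 − 63001)] = √[9536 × 5414] = 7185.2560
r = -6263 / 7185.2560 ≈ -0.8716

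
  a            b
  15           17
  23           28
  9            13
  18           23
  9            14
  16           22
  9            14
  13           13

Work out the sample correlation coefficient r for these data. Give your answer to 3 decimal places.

0.936

n = 8, Σa = 112, Σb = 144, Σa² = 1746, Σb² = 2816, Σab = 2203
nΣab − ΣaΣb = 17624 − 16128 = 1496
nΣa² − (Σa)² = 13968 − 12544 = 1424; nΣb² − (Σb)² = 22528 − 20736 = 1792
r = 1496 / √(1424 × 1792) = 1496 / 1597.4379 ≈ 0.936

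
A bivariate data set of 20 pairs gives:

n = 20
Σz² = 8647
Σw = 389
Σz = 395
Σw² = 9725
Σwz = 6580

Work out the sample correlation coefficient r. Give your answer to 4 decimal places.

r = (nΣwz − ΣwΣz) / √[(nΣw² − (Σw)²)(nΣz² − (Σz)²)]
Numerator: 20×6580 − 389×395 = -22055
Denominator: √[(194500 − 151321)(172940 − 156025)] = √[43179 × 16915] = 27025.4100
r = -22055 / 27025.4100 ≈ -0.8161

-0.8161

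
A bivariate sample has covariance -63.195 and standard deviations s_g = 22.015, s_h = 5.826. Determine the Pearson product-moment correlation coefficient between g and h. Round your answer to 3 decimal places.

r = Cov(g,h) / (s_g · s_h) = -63.195 / (22.015 × 5.826)
  = -63.195 / 128.2594 ≈ -0.493

-0.493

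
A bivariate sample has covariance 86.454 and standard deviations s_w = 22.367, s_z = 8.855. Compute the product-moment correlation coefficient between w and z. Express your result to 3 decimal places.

r = Cov(w,z) / (s_w · s_z) = 86.454 / (22.367 × 8.855)
  = 86.454 / 198.0598 ≈ 0.437

0.437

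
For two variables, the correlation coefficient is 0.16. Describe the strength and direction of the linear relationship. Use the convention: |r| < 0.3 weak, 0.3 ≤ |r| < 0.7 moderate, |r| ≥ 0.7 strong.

r = 0.16 > 0 so the relationship is positive.
|r| = 0.16, which falls in the weak range.

weak positive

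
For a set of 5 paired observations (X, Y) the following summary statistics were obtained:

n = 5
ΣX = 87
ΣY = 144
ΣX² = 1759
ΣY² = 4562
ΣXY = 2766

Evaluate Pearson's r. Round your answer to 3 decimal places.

0.817

r = (nΣXY − ΣXΣY) / √[(nΣX² − (ΣX)²)(nΣY² − (ΣY)²)]
Numerator: 5×2766 − 87×144 = 1302
Denominator: √[(8795 − 7569)(22810 − 20736)] = √[1226 × 2074] = 1594.5921
r = 1302 / 1594.5921 ≈ 0.817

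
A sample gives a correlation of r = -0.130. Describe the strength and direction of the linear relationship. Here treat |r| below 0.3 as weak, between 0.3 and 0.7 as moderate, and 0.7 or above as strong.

r = -0.130 < 0 so the relationship is negative.
|r| = 0.130, which falls in the weak range.

weak negative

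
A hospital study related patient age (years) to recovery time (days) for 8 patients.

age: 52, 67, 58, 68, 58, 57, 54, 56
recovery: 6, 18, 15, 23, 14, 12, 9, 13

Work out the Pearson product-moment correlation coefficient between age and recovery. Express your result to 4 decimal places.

n = 8, Σx = 470, Σy = 110, Σx² = 27846, Σy² = 1704, Σxy = 6662
nΣxy − ΣxΣy = 53296 − 51700 = 1596
nΣx² − (Σx)² = 222768 − 220900 = 1868; nΣy² − (Σy)² = 13632 − 12100 = 1532
r = 1596 / √(1868 × 1532) = 1596 / 1691.6785 ≈ 0.9434

0.9434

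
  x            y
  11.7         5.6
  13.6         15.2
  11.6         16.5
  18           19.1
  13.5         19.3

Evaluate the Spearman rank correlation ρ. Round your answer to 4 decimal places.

0.3000

Rank x: 2, 4, 1, 5, 3
Rank y: 1, 2, 3, 4, 5
d = rank(x) − rank(y): 1, 2, -2, 1, -2; Σd² = 14
ρ = 1 − 6Σd² / [n(n²−1)] = 1 − 6×14 / (5×24) = 1 − 84/120 ≈ 0.3000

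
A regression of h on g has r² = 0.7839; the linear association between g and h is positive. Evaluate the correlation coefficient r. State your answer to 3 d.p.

0.885

|r| = √0.7839 = 0.885
The association is positive, so r = 0.885.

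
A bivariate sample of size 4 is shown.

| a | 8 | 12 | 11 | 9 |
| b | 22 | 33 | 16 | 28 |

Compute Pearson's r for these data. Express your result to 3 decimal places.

n = 4, Σa = 40, Σb = 99, Σa² = 410, Σb² = 2613, Σab = 1000
nΣab − ΣaΣb = 4000 − 3960 = 40
nΣa² − (Σa)² = 1640 − 1600 = 40; nΣb² − (Σb)² = 10452 − 9801 = 651
r = 40 / √(40 × 651) = 40 / 161.3691 ≈ 0.248

0.248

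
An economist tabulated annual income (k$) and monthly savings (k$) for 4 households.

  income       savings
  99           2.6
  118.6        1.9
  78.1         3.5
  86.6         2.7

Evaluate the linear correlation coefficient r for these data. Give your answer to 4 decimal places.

-0.9473

n = 4, Σx = 382.3, Σy = 10.7, Σx² = 37466.13, Σy² = 29.91, Σxy = 989.91
nΣxy − ΣxΣy = 3959.64 − 4090.61 = -130.97
nΣx² − (Σx)² = 149864.52 − 146153.29 = 3711.23; nΣy² − (Σy)² = 119.64 − 114.49 = 5.15
r = -130.97 / √(3711.23 × 5.15) = -130.97 / 138.2492 ≈ -0.9473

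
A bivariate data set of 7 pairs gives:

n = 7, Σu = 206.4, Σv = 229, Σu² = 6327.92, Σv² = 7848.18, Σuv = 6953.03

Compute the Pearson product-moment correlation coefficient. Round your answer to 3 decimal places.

r = (nΣuv − ΣuΣv) / √[(nΣu² − (Σu)²)(nΣv² − (Σv)²)]
Numerator: 7×6953.03 − 206.4×229 = 1405.61
Denominator: √[(44295.44 − 42600.96)(54937.26 − 52441)] = √[1694.48 × 2496.26] = 2056.6630
r = 1405.61 / 2056.6630 ≈ 0.683

0.683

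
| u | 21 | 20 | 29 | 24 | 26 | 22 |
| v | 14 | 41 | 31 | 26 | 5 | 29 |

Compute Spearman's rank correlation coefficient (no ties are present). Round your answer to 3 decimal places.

-0.257

Rank u: 2, 1, 6, 4, 5, 3
Rank v: 2, 6, 5, 3, 1, 4
d = rank(u) − rank(v): 0, -5, 1, 1, 4, -1; Σd² = 44
ρ = 1 − 6Σd² / [n(n²−1)] = 1 − 6×44 / (6×35) = 1 − 264/210 ≈ -0.257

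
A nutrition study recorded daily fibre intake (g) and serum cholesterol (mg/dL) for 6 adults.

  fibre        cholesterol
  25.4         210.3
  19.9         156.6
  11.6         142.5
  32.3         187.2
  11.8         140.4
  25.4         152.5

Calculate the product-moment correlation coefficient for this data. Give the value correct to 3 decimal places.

n = 6, Σx = 126.4, Σy = 989.5, Σx² = 3003.42, Σy² = 167068.15, Σxy = 21687.74
nΣxy − ΣxΣy = 130126.44 − 125072.8 = 5053.64
nΣx² − (Σx)² = 18020.52 − 15976.96 = 2043.56; nΣy² − (Σy)² = 1002408.9 − 979110.25 = 23298.65
r = 5053.64 / √(2043.56 × 23298.65) = 5053.64 / 6900.1586 ≈ 0.732

0.732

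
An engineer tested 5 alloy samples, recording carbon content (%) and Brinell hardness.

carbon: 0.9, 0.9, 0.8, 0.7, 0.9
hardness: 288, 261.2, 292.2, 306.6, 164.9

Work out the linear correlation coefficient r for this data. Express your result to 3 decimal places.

-0.577

n = 5, Σx = 4.2, Σy = 1312.9, Σx² = 3.56, Σy² = 357745.85, Σxy = 1091.07
nΣxy − ΣxΣy = 5455.35 − 5514.18 = -58.83
nΣx² − (Σx)² = 17.8 − 17.64 = 0.16; nΣy² − (Σy)² = 1788729.25 − 1723706.41 = 65022.84
r = -58.83 / √(0.16 × 65022.84) = -58.83 / 101.9983 ≈ -0.577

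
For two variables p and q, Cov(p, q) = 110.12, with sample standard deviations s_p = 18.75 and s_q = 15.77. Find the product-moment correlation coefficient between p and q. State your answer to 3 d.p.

0.372

r = Cov(p,q) / (s_p · s_q) = 110.12 / (18.75 × 15.77)
  = 110.12 / 295.6875 ≈ 0.372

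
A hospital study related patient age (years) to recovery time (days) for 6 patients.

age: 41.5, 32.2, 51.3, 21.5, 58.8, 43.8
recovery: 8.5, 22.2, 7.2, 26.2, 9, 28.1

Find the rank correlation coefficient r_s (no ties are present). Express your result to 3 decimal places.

Rank age: 3, 2, 5, 1, 6, 4
Rank recovery: 2, 4, 1, 5, 3, 6
d = rank(age) − rank(recovery): 1, -2, 4, -4, 3, -2; Σd² = 50
ρ = 1 − 6Σd² / [n(n²−1)] = 1 − 6×50 / (6×35) = 1 − 300/210 ≈ -0.429

-0.429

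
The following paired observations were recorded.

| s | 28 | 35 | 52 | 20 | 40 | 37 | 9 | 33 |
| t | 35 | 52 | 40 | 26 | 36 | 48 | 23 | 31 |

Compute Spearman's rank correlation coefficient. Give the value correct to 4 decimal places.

0.7619

Rank s: 3, 5, 8, 2, 7, 6, 1, 4
Rank t: 4, 8, 6, 2, 5, 7, 1, 3
d = rank(s) − rank(t): -1, -3, 2, 0, 2, -1, 0, 1; Σd² = 20
ρ = 1 − 6Σd² / [n(n²−1)] = 1 − 6×20 / (8×63) = 1 − 120/504 ≈ 0.7619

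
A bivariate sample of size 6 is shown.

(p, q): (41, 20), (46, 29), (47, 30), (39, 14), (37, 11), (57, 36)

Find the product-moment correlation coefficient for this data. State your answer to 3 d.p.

0.946

n = 6, Σp = 267, Σq = 140, Σp² = 12145, Σq² = 3754, Σpq = 6569
nΣpq − ΣpΣq = 39414 − 37380 = 2034
nΣp² − (Σp)² = 72870 − 71289 = 1581; nΣq² − (Σq)² = 22524 − 19600 = 2924
r = 2034 / √(1581 × 2924) = 2034 / 2150.0800 ≈ 0.946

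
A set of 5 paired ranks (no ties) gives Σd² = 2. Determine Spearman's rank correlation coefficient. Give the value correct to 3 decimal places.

ρ = 1 − 6Σd² / [n(n²−1)] = 1 − 6×2 / (5×24)
  = 1 − 12/120 = 1 − 0.1000 ≈ 0.900

0.900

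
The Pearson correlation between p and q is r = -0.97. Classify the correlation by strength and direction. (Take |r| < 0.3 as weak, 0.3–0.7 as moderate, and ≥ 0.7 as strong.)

strong negative

r = -0.97 < 0 so the relationship is negative.
|r| = 0.97, which falls in the strong range.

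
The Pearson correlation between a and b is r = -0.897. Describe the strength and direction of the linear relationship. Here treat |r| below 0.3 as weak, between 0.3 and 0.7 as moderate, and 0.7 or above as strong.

r = -0.897 < 0 so the relationship is negative.
|r| = 0.897, which falls in the strong range.

strong negative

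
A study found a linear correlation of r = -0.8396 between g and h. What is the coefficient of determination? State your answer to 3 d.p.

0.705

r² = (-0.8396)² = 0.705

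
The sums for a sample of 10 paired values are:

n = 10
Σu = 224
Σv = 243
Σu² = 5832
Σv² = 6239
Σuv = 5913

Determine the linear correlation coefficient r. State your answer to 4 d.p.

0.9006

r = (nΣuv − ΣuΣv) / √[(nΣu² − (Σu)²)(nΣv² − (Σv)²)]
Numerator: 10×5913 − 224×243 = 4698
Denominator: √[(58320 − 50176)(62390 − 59049)] = √[8144 × 3341] = 5216.2347
r = 4698 / 5216.2347 ≈ 0.9006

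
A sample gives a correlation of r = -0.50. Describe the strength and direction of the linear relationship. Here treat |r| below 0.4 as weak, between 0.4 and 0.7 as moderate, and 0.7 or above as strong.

moderate negative

r = -0.50 < 0 so the relationship is negative.
|r| = 0.50, which falls in the moderate range.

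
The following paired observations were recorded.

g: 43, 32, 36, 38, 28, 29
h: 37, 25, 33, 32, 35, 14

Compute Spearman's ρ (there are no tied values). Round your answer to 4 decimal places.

Rank g: 6, 3, 4, 5, 1, 2
Rank h: 6, 2, 4, 3, 5, 1
d = rank(g) − rank(h): 0, 1, 0, 2, -4, 1; Σd² = 22
ρ = 1 − 6Σd² / [n(n²−1)] = 1 − 6×22 / (6×35) = 1 − 132/210 ≈ 0.3714

0.3714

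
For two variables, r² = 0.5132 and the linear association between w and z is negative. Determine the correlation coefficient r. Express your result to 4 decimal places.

|r| = √0.5132 = 0.7164
The association is negative, so r = −0.7164.

-0.7164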